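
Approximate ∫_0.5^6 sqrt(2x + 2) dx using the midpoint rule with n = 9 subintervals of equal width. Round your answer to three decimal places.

Δx = (6 − 0.5)/9 = 11/18.
Midpoints: 29/36, 17/12, 73/36, 95/36, 3.25, 139/36, 161/36, 61/12, 205/36.
f(29/36) ≈ 1.900, f(17/12) ≈ 2.198, f(73/36) ≈ 2.461, f(95/36) ≈ 2.698, f(3.25) ≈ 2.915, f(139/36) ≈ 3.118, f(161/36) ≈ 3.308, f(61/12) ≈ 3.488, f(205/36) ≈ 3.659.
Sum = Δx · [f(29/36) + f(17/12) + f(73/36) + ...].
Sum ≈ 15.734.

15.734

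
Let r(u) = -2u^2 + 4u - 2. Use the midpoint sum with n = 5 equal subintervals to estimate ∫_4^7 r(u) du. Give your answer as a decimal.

-125.82

Δu = (7 − 4)/5 = 0.6.
Midpoints: 4.3, 4.9, 5.5, 6.1, 6.7.
r(4.3) = -21.78, r(4.9) = -30.42, r(5.5) = -40.5, r(6.1) = -52.02, r(6.7) = -64.98.
Sum = Δu · [r(4.3) + r(4.9) + r(5.5) + r(6.1) + r(6.7)].
Sum = -125.82.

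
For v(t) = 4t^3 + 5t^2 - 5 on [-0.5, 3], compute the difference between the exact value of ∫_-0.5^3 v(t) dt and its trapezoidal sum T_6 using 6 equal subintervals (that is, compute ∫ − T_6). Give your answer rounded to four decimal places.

Exact integral: ∫_-0.5^3 v(t) dt ≈ 108.645833.
T_6 ≈ 112.615741.
Error ≈ 108.645833 − 112.615741 ≈ -3.9699.

-3.9699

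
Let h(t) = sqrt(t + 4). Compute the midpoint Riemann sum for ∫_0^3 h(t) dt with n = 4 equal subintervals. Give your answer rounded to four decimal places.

7.0149

Δt = (3 − 0)/4 = 0.75.
Midpoints: 0.375, 1.125, 1.875, 2.625.
h(0.375) ≈ 2.0917, h(1.125) ≈ 2.2638, h(1.875) ≈ 2.4238, h(2.625) ≈ 2.5739.
Sum = Δt · [h(0.375) + h(1.125) + h(1.875) + h(2.625)].
Sum ≈ 7.0149.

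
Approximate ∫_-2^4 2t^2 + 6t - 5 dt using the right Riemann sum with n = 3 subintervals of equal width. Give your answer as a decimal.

122

Δt = (4 − (-2))/3 = 2.
Right endpoints: 0, 2, 4.
f(0) = -5, f(2) = 15, f(4) = 51.
Sum = Δt · [f(0) + f(2) + f(4)].
Sum = 122.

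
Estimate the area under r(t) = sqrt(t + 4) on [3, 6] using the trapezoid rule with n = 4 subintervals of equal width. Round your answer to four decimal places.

Δt = (6 − 3)/4 = 0.75.
r(3) ≈ 2.6458, r(3.75) ≈ 2.7839, r(4.5) ≈ 2.9155, r(5.25) ≈ 3.0414, r(6) ≈ 3.1623.
T_4 = (Δt/2)·[r(t_0) + 2r(t_1) + 2r(t_2) + 2r(t_3) + r(t_4)].
Sum ≈ 8.7336.

8.7336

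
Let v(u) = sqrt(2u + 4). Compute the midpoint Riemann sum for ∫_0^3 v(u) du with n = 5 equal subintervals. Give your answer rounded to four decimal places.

Δu = (3 − 0)/5 = 0.6.
Midpoints: 0.3, 0.9, 1.5, 2.1, 2.7.
v(0.3) ≈ 2.1448, v(0.9) ≈ 2.4083, v(1.5) ≈ 2.6458, v(2.1) ≈ 2.8636, v(2.7) ≈ 3.0659.
Sum = Δu · [v(0.3) + v(0.9) + v(1.5) + v(2.1) + v(2.7)].
Sum ≈ 7.8770.

7.8770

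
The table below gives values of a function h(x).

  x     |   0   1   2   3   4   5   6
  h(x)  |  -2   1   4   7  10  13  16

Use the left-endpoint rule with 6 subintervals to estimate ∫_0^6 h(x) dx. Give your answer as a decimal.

Δx = 1.
Sum = 1·[(-2) + 1 + 4 + 7 + 10 + 13] = 33.

33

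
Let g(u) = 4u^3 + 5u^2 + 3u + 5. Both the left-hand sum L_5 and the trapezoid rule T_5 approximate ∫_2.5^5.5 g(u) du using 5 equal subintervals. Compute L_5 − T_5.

L_5 = 968.19.
T_5 = 1187.79.
L_5 − T_5 = -219.6.

-219.6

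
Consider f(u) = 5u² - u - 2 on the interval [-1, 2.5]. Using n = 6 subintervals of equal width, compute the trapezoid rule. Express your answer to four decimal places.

19.0758

Δu = (2.5 − (-1))/6 = 7/12.
f(-1) = 4, f(-5/12) = -103/144, f(1/6) = -73/36, f(0.75) = 0.0625, f(4/3) = 50/9, f(23/12) = 2081/144, f(2.5) = 26.75.
T_6 = (Δu/2)·[f(u_0) + 2f(u_1) + ... + 2f(u_{5}) + f(u_6)].
Sum ≈ 19.0758.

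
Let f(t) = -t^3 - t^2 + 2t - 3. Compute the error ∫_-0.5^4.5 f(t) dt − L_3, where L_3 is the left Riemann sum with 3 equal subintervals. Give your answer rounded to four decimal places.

-68.1713

Exact integral: ∫_-0.5^4.5 f(t) dt ≈ -127.916667.
L_3 ≈ -59.745370.
Error ≈ -127.916667 − (-59.745370) ≈ -68.1713.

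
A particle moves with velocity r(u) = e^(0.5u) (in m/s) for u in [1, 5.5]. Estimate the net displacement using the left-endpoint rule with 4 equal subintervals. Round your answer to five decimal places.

Δu = (5.5 − 1)/4 = 1.125.
Left endpoints: 1, 2.125, 3.25, 4.375.
r(1) ≈ 1.64872, r(2.125) ≈ 2.89360, r(3.25) ≈ 5.07842, r(4.375) ≈ 8.91290.
Sum = Δu · [r(1) + r(2.125) + r(3.25) + r(4.375)].
Sum ≈ 20.85034.

20.85034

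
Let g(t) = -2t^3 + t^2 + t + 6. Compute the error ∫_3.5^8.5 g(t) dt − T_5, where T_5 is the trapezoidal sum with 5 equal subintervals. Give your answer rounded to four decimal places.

29.1667

Exact integral: ∫_3.5^8.5 g(t) dt ≈ -2284.583333.
T_5 = -2313.75.
Error ≈ -2284.583333 − (-2313.75) ≈ 29.1667.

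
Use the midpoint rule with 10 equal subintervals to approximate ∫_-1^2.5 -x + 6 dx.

18.375

Δx = (2.5 − (-1))/10 = 0.35.
Midpoints: -0.825, -0.475, -0.125, 0.225, 0.575, 0.925, 1.275, 1.625, 1.975, 2.325.
f(-0.825) = 6.825, f(-0.475) = 6.475, f(-0.125) = 6.125, f(0.225) = 5.775, f(0.575) = 5.425, f(0.925) = 5.075, f(1.275) = 4.725, f(1.625) = 4.375, f(1.975) = 4.025, f(2.325) = 3.675.
Sum = Δx · [f(-0.825) + f(-0.475) + f(-0.125) + ...].
Sum = 18.375.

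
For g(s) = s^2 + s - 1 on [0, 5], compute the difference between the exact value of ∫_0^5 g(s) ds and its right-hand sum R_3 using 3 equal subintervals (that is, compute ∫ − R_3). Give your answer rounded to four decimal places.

-27.3148

Exact integral: ∫_0^5 g(s) ds ≈ 49.166667.
R_3 ≈ 76.481481.
Error ≈ 49.166667 − 76.481481 ≈ -27.3148.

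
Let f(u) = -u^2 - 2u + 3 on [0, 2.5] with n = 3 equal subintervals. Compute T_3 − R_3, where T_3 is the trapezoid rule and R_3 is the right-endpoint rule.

4.6875

T_3 ≈ -4.247685.
R_3 ≈ -8.935185.
T_3 − R_3 = 4.6875.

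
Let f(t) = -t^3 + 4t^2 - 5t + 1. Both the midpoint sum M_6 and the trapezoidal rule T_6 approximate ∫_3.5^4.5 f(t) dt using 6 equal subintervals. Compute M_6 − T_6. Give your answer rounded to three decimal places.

0.056

M_6 ≈ -19.64815.
T_6 ≈ -19.70370.
M_6 − T_6 ≈ 0.056.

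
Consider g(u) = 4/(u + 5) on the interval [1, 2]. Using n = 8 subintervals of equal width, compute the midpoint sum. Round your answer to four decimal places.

Δu = (2 − 1)/8 = 0.125.
Midpoints: 1.0625, 1.1875, 1.3125, 1.4375, 1.5625, 1.6875, 1.8125, 1.9375.
g(1.0625) = 64/97, g(1.1875) = 64/99, g(1.3125) = 64/101, g(1.4375) = 64/103, g(1.5625) = 64/105, g(1.6875) = 64/107, g(1.8125) = 64/109, g(1.9375) = 64/111.
Sum = Δu · [g(1.0625) + g(1.1875) + g(1.3125) + ...].
Sum ≈ 0.6166.

0.6166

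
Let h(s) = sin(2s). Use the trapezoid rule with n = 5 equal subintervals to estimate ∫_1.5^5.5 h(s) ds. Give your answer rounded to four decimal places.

-0.3863

Δs = (5.5 − 1.5)/5 = 0.8.
h(1.5) ≈ 0.1411, h(2.3) ≈ -0.9937, h(3.1) ≈ -0.0831, h(3.9) ≈ 0.9985, h(4.7) ≈ 0.0248, h(5.5) ≈ -1.0000.
T_5 = (Δs/2)·[h(s_0) + 2h(s_1) + ... + 2h(s_{4}) + h(s_5)].
Sum ≈ -0.3863.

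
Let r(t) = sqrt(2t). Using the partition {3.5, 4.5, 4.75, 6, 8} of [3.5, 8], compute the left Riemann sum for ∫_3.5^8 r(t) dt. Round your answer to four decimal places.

14.1767

Subinterval widths: 1, 0.25, 1.25, 2.
Left endpoints: 3.5, 4.5, 4.75, 6.
r(3.5) ≈ 2.6458, r(4.5) ≈ 3.0000, r(4.75) ≈ 3.0822, r(6) ≈ 3.4641.
Sum = Σ Δt_i · r(t_i).
Sum ≈ 14.1767.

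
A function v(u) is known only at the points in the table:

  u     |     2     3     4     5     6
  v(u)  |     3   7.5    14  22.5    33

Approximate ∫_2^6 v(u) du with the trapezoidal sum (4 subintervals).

Δu = 1.
T_4 = (1/2)·[3 + 2·7.5 + 2·14 + 2·22.5 + 33] = 62.

62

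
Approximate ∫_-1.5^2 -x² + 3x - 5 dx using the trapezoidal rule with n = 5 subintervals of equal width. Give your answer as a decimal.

-18.9525

Δx = (2 − (-1.5))/5 = 0.7.
f(-1.5) = -11.75, f(-0.8) = -8.04, f(-0.1) = -5.31, f(0.6) = -3.56, f(1.3) = -2.79, f(2) = -3.
T_5 = (Δx/2)·[f(x_0) + 2f(x_1) + ... + 2f(x_{4}) + f(x_5)].
Sum = -18.9525.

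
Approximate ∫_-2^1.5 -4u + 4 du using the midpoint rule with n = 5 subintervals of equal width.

17.5

Δu = (1.5 − (-2))/5 = 0.7.
Midpoints: -1.65, -0.95, -0.25, 0.45, 1.15.
f(-1.65) = 10.6, f(-0.95) = 7.8, f(-0.25) = 5, f(0.45) = 2.2, f(1.15) = -0.6.
Sum = Δu · [f(-1.65) + f(-0.95) + f(-0.25) + f(0.45) + f(1.15)].
Sum = 17.5.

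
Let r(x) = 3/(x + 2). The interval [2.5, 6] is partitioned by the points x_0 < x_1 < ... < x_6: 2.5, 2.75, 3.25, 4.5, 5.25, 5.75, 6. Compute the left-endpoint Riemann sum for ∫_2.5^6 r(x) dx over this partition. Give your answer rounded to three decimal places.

1.847

Subinterval widths: 0.25, 0.5, 1.25, 0.75, 0.5, 0.25.
Left endpoints: 2.5, 2.75, 3.25, 4.5, 5.25, 5.75.
r(2.5) = 2/3, r(2.75) = 12/19, r(3.25) = 4/7, r(4.5) = 6/13, r(5.25) = 12/29, r(5.75) = 12/31.
Sum = Σ Δx_i · r(x_i).
Sum ≈ 1.847.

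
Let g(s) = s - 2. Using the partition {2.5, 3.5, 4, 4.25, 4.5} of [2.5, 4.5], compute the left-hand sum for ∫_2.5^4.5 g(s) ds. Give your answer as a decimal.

Subinterval widths: 1, 0.5, 0.25, 0.25.
Left endpoints: 2.5, 3.5, 4, 4.25.
g(2.5) = 0.5, g(3.5) = 1.5, g(4) = 2, g(4.25) = 2.25.
Sum = Σ Δs_i · g(s_i).
Sum = 2.3125.

2.3125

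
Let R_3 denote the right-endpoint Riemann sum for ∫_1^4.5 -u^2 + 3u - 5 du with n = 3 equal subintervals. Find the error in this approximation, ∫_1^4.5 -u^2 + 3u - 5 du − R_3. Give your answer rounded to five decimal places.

Exact integral: ∫_1^4.5 f(u) du ≈ -18.6666667.
R_3 ≈ -24.5648148.
Error ≈ -18.6666667 − (-24.5648148) ≈ 5.89815.

5.89815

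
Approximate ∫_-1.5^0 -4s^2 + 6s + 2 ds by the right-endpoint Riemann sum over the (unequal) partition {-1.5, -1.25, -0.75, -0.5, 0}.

-4.8125

Subinterval widths: 0.25, 0.5, 0.25, 0.5.
Right endpoints: -1.25, -0.75, -0.5, 0.
f(-1.25) = -11.75, f(-0.75) = -4.75, f(-0.5) = -2, f(0) = 2.
Sum = Σ Δs_i · f(s_i).
Sum = -4.8125.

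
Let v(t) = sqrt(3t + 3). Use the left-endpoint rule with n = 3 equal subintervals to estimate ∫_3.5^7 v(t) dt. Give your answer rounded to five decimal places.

14.37920

Δt = (7 − 3.5)/3 = 7/6.
Left endpoints: 3.5, 14/3, 35/6.
v(3.5) ≈ 3.67423, v(14/3) ≈ 4.12311, v(35/6) ≈ 4.52769.
Sum = Δt · [v(3.5) + v(14/3) + v(35/6)].
Sum ≈ 14.37920.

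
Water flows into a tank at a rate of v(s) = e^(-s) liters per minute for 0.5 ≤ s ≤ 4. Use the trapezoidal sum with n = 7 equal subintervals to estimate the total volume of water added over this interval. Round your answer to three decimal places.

0.600

Δs = (4 − 0.5)/7 = 0.5.
v(0.5) ≈ 0.607, v(1) ≈ 0.368, v(1.5) ≈ 0.223, v(2) ≈ 0.135, v(2.5) ≈ 0.082, v(3) ≈ 0.050, v(3.5) ≈ 0.030, v(4) ≈ 0.018.
T_7 = (Δs/2)·[v(s_0) + 2v(s_1) + ... + 2v(s_{6}) + v(s_7)].
Sum ≈ 0.600.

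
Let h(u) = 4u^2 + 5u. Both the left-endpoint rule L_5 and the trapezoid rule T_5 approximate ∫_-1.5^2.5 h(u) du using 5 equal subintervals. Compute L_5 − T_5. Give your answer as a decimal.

L_5 = 22.64.
T_5 = 37.04.
L_5 − T_5 = -14.4.

-14.4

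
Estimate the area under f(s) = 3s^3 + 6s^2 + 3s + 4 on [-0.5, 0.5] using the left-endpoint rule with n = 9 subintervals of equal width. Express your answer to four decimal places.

4.3040

Δs = (0.5 − (-0.5))/9 = 1/9.
Left endpoints: -0.5, -7/18, -5/18, -1/6, -1/18, 1/18, 1/6, 5/18, 7/18.
f(-0.5) = 3.625, f(-7/18) = 6929/1944, f(-5/18) = 6931/1944, f(-1/6) = 263/72, f(-1/18) = 7487/1944, f(1/18) = 8137/1944, f(1/6) = 337/72, f(5/18) = 10421/1944, f(7/18) = 12151/1944.
Sum = Δs · [f(-0.5) + f(-7/18) + f(-5/18) + ...].
Sum ≈ 4.3040.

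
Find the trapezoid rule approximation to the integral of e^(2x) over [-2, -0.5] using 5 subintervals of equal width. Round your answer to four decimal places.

Δx = (-0.5 − (-2))/5 = 0.3.
f(-2) ≈ 0.0183, f(-1.7) ≈ 0.0334, f(-1.4) ≈ 0.0608, f(-1.1) ≈ 0.1108, f(-0.8) ≈ 0.2019, f(-0.5) ≈ 0.3679.
T_5 = (Δx/2)·[f(x_0) + 2f(x_1) + ... + 2f(x_{4}) + f(x_5)].
Sum ≈ 0.1800.

0.1800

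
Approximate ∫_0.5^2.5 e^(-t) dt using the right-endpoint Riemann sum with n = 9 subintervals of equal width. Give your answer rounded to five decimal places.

Δt = (2.5 − 0.5)/9 = 2/9.
Right endpoints: 13/18, 17/18, 7/6, 25/18, 29/18, 11/6, 37/18, 41/18, 2.5.
f(13/18) ≈ 0.48567, f(17/18) ≈ 0.38890, f(7/6) ≈ 0.31140, f(25/18) ≈ 0.24935, f(29/18) ≈ 0.19967, f(11/6) ≈ 0.15988, f(37/18) ≈ 0.12802, f(41/18) ≈ 0.10251, f(2.5) ≈ 0.08208.
Sum = Δt · [f(13/18) + f(17/18) + f(7/6) + ...].
Sum ≈ 0.46833.

0.46833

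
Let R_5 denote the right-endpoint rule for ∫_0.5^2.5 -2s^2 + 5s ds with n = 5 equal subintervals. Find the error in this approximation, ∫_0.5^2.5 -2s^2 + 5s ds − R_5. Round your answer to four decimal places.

Exact integral: ∫_0.5^2.5 f(s) ds ≈ 4.666667.
R_5 = 4.16.
Error ≈ 4.666667 − 4.16 ≈ 0.5067.

0.5067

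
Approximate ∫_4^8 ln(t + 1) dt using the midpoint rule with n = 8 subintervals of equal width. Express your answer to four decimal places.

7.7288

Δt = (8 − 4)/8 = 0.5.
Midpoints: 4.25, 4.75, 5.25, 5.75, 6.25, 6.75, 7.25, 7.75.
f(4.25) ≈ 1.6582, f(4.75) ≈ 1.7492, f(5.25) ≈ 1.8326, f(5.75) ≈ 1.9095, f(6.25) ≈ 1.9810, f(6.75) ≈ 2.0477, f(7.25) ≈ 2.1102, f(7.75) ≈ 2.1691.
Sum = Δt · [f(4.25) + f(4.75) + f(5.25) + ...].
Sum ≈ 7.7288.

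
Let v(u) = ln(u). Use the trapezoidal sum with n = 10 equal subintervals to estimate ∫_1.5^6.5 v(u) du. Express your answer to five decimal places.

Δu = (6.5 − 1.5)/10 = 0.5.
v(1.5) ≈ 0.40547, v(2) ≈ 0.69315, v(2.5) ≈ 0.91629, v(3) ≈ 1.09861, v(3.5) ≈ 1.25276, v(4) ≈ 1.38629, v(4.5) ≈ 1.50408, v(5) ≈ 1.60944, v(5.5) ≈ 1.70475, v(6) ≈ 1.79176, v(6.5) ≈ 1.87180.
T_10 = (Δu/2)·[v(u_0) + 2v(u_1) + ... + 2v(u_{9}) + v(u_10)].
Sum ≈ 6.54788.

6.54788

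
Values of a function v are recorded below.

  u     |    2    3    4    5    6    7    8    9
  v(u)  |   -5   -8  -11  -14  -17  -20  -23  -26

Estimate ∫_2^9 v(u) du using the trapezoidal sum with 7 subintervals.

Δu = 1.
T_7 = (1/2)·[(-5) + 2·(-8) + 2·(-11) + 2·(-14) + 2·(-17) + 2·(-20) + 2·(-23) + (-26)] = -108.5.

-108.5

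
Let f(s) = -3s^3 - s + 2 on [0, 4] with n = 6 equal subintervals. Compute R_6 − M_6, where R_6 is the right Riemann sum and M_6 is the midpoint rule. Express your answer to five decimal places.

-73.33333

R_6 ≈ -262.6666667.
M_6 ≈ -189.3333333.
R_6 − M_6 ≈ -73.33333.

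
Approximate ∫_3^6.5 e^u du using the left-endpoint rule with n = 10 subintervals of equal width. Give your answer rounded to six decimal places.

Δu = (6.5 − 3)/10 = 0.35.
Left endpoints: 3, 3.35, 3.7, 4.05, 4.4, 4.75, 5.1, 5.45, 5.8, 6.15.
f(3) ≈ 20.085537, f(3.35) ≈ 28.502734, f(3.7) ≈ 40.447304, f(4.05) ≈ 57.397457, f(4.4) ≈ 81.450869, f(4.75) ≈ 115.584285, f(5.1) ≈ 164.021907, f(5.45) ≈ 232.758166, f(5.8) ≈ 330.299560, f(6.15) ≈ 468.717387.
Sum = Δu · [f(3) + f(3.35) + f(3.7) + ...].
Sum ≈ 538.742822.

538.742822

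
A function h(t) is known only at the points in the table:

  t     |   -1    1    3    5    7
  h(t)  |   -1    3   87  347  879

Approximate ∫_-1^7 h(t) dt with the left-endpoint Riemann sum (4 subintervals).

Δt = 2.
Sum = 2·[(-1) + 3 + 87 + 347] = 872.

872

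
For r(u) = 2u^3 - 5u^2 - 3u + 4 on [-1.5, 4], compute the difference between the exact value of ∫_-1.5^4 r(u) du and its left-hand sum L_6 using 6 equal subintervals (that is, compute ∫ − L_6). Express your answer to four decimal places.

20.7619

Exact integral: ∫_-1.5^4 r(u) du ≈ 14.552083.
L_6 ≈ -6.209780.
Error ≈ 14.552083 − (-6.209780) ≈ 20.7619.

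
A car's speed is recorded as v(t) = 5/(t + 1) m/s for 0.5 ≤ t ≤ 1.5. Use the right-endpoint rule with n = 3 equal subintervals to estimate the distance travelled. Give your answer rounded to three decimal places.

2.345

Δt = (1.5 − 0.5)/3 = 1/3.
Right endpoints: 5/6, 7/6, 1.5.
v(5/6) = 30/11, v(7/6) = 30/13, v(1.5) = 2.
Sum = Δt · [v(5/6) + v(7/6) + v(1.5)].
Sum ≈ 2.345.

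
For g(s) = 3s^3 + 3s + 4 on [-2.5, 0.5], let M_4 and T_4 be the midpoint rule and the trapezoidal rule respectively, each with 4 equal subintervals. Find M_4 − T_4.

3.796875

M_4 = -24.984375.
T_4 = -28.78125.
M_4 − T_4 = 3.796875.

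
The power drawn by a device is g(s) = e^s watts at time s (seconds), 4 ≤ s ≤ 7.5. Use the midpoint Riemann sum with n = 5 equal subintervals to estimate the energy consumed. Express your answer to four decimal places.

1718.1499

Δs = (7.5 − 4)/5 = 0.7.
Midpoints: 4.35, 5.05, 5.75, 6.45, 7.15.
g(4.35) ≈ 77.4785, g(5.05) ≈ 156.0225, g(5.75) ≈ 314.1907, g(6.45) ≈ 632.7023, g(7.15) ≈ 1274.1060.
Sum = Δs · [g(4.35) + g(5.05) + g(5.75) + g(6.45) + g(7.15)].
Sum ≈ 1718.1499.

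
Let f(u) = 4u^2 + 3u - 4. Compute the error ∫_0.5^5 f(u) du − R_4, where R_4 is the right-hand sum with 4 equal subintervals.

Exact integral: ∫_0.5^5 f(u) du = 185.625.
R_4 = 252.703125.
Error = 185.625 − 252.703125 = -67.078125.

-67.078125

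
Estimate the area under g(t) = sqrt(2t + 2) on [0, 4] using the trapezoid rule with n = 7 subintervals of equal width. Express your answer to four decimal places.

Δt = (4 − 0)/7 = 4/7.
g(0) ≈ 1.4142, g(4/7) ≈ 1.7728, g(8/7) ≈ 2.0702, g(12/7) ≈ 2.3299, g(16/7) ≈ 2.5635, g(20/7) ≈ 2.7775, g(24/7) ≈ 2.9761, g(4) ≈ 3.1623.
T_7 = (Δt/2)·[g(t_0) + 2g(t_1) + ... + 2g(t_{6}) + g(t_7)].
Sum ≈ 9.5876.

9.5876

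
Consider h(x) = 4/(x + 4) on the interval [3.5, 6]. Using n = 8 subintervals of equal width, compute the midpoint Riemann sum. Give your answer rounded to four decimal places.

1.1506

Δx = (6 − 3.5)/8 = 0.3125.
Midpoints: 3.65625, 3.96875, 4.28125, 4.59375, 4.90625, 5.21875, 5.53125, 5.84375.
h(3.65625) = 128/245, h(3.96875) = 128/255, h(4.28125) = 128/265, h(4.59375) = 128/275, h(4.90625) = 128/285, h(5.21875) = 128/295, h(5.53125) = 128/305, h(5.84375) = 128/315.
Sum = Δx · [h(3.65625) + h(3.96875) + h(4.28125) + ...].
Sum ≈ 1.1506.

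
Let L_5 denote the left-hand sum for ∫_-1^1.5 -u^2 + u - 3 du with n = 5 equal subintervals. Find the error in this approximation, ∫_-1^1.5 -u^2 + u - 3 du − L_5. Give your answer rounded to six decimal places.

0.416667

Exact integral: ∫_-1^1.5 f(u) du ≈ -8.33333333.
L_5 = -8.75.
Error ≈ -8.33333333 − (-8.75) ≈ 0.416667.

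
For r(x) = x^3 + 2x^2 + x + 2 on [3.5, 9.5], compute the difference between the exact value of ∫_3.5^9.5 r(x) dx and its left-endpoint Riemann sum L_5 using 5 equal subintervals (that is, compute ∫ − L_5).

Exact integral: ∫_3.5^9.5 r(x) dx = 2592.75.
L_5 = 2037.81.
Error = 2592.75 − 2037.81 = 554.94.

554.94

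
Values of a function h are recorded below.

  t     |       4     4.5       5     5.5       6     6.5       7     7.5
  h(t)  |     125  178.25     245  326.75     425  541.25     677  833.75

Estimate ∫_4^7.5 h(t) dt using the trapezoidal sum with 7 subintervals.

Δt = 0.5.
T_7 = (0.5/2)·[125 + 2·178.25 + 2·245 + 2·326.75 + 2·425 + 2·541.25 + 2·677 + 833.75] = 1436.3125.

1436.3125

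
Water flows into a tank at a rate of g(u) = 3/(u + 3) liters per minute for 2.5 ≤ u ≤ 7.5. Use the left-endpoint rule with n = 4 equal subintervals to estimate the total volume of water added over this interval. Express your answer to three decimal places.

2.112

Δu = (7.5 − 2.5)/4 = 1.25.
Left endpoints: 2.5, 3.75, 5, 6.25.
g(2.5) = 6/11, g(3.75) = 4/9, g(5) = 0.375, g(6.25) = 12/37.
Sum = Δu · [g(2.5) + g(3.75) + g(5) + g(6.25)].
Sum ≈ 2.112.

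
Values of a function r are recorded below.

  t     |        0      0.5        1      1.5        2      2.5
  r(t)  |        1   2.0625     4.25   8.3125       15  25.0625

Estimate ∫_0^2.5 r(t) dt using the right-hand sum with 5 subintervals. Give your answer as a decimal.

Δt = 0.5.
Sum = 0.5·[2.0625 + 4.25 + 8.3125 + 15 + 25.0625] = 27.34375.

27.34375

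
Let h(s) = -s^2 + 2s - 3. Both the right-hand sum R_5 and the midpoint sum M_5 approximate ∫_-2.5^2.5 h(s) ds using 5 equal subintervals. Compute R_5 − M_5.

R_5 = -21.25.
M_5 = -25.
R_5 − M_5 = 3.75.

3.75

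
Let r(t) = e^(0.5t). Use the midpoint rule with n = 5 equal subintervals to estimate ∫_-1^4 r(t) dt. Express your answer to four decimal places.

Δt = (4 − (-1))/5 = 1.
Midpoints: -0.5, 0.5, 1.5, 2.5, 3.5.
r(-0.5) ≈ 0.7788, r(0.5) ≈ 1.2840, r(1.5) ≈ 2.1170, r(2.5) ≈ 3.4903, r(3.5) ≈ 5.7546.
Sum = Δt · [r(-0.5) + r(0.5) + r(1.5) + r(2.5) + r(3.5)].
Sum ≈ 13.4248.

13.4248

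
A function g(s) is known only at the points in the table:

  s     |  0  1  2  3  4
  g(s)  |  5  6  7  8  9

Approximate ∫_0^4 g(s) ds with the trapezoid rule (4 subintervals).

28

Δs = 1.
T_4 = (1/2)·[5 + 2·6 + 2·7 + 2·8 + 9] = 28.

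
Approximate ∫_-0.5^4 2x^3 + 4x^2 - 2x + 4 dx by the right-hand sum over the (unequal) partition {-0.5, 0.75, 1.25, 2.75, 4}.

Subinterval widths: 1.25, 0.5, 1.5, 1.25.
Right endpoints: 0.75, 1.25, 2.75, 4.
f(0.75) = 5.59375, f(1.25) = 11.65625, f(2.75) = 70.34375, f(4) = 188.
Sum = Σ Δx_i · f(x_i).
Sum = 353.3359375.

353.3359375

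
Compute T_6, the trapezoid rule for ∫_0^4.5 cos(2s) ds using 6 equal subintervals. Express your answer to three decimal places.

Δs = (4.5 − 0)/6 = 0.75.
f(0) ≈ 1.000, f(0.75) ≈ 0.071, f(1.5) ≈ -0.990, f(2.25) ≈ -0.211, f(3) ≈ 0.960, f(3.75) ≈ 0.347, f(4.5) ≈ -0.911.
T_6 = (Δs/2)·[f(s_0) + 2f(s_1) + ... + 2f(s_{5}) + f(s_6)].
Sum ≈ 0.166.

0.166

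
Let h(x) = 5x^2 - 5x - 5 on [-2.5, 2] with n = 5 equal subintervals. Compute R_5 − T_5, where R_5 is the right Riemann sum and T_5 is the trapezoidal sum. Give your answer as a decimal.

-15.1875

R_5 = 10.35.
T_5 = 25.5375.
R_5 − T_5 = -15.1875.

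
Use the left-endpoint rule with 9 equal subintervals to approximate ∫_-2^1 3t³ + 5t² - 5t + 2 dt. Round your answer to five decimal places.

17.77778

Δt = (1 − (-2))/9 = 1/3.
Left endpoints: -2, -5/3, -4/3, -1, -2/3, -1/3, 0, 1/3, 2/3.
f(-2) = 8, f(-5/3) = 31/3, f(-4/3) = 94/9, f(-1) = 9, f(-2/3) = 20/3, f(-1/3) = 37/9, f(0) = 2, f(1/3) = 1, f(2/3) = 16/9.
Sum = Δt · [f(-2) + f(-5/3) + f(-4/3) + ...].
Sum ≈ 17.77778.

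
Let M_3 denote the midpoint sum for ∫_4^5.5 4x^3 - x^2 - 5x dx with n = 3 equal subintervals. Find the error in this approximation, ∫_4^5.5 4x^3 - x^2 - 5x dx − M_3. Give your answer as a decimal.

1.75

Exact integral: ∫_4^5.5 f(x) dx = 589.3125.
M_3 = 587.5625.
Error = 589.3125 − 587.5625 = 1.75.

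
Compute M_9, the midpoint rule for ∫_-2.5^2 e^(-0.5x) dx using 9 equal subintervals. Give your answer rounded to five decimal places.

6.22869

Δx = (2 − (-2.5))/9 = 0.5.
Midpoints: -2.25, -1.75, -1.25, -0.75, -0.25, 0.25, 0.75, 1.25, 1.75.
f(-2.25) ≈ 3.08022, f(-1.75) ≈ 2.39888, f(-1.25) ≈ 1.86825, f(-0.75) ≈ 1.45499, f(-0.25) ≈ 1.13315, f(0.25) ≈ 0.88250, f(0.75) ≈ 0.68729, f(1.25) ≈ 0.53526, f(1.75) ≈ 0.41686.
Sum = Δx · [f(-2.25) + f(-1.75) + f(-1.25) + ...].
Sum ≈ 6.22869.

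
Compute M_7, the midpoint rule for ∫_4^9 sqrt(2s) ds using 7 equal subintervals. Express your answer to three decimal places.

Δs = (9 − 4)/7 = 5/7.
Midpoints: 61/14, 71/14, 81/14, 6.5, 101/14, 111/14, 121/14.
f(61/14) ≈ 2.952, f(71/14) ≈ 3.185, f(81/14) ≈ 3.402, f(6.5) ≈ 3.606, f(101/14) ≈ 3.798, f(111/14) ≈ 3.982, f(121/14) ≈ 4.158.
Sum = Δs · [f(61/14) + f(71/14) + f(81/14) + ...].
Sum ≈ 17.916.

17.916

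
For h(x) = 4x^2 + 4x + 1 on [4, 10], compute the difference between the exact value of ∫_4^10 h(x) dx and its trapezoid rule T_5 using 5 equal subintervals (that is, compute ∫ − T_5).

-5.76

Exact integral: ∫_4^10 h(x) dx = 1422.
T_5 = 1427.76.
Error = 1422 − 1427.76 = -5.76.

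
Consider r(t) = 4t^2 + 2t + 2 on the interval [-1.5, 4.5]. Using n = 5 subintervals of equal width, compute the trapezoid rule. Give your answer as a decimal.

161.76

Δt = (4.5 − (-1.5))/5 = 1.2.
r(-1.5) = 8, r(-0.3) = 1.76, r(0.9) = 7.04, r(2.1) = 23.84, r(3.3) = 52.16, r(4.5) = 92.
T_5 = (Δt/2)·[r(t_0) + 2r(t_1) + ... + 2r(t_{4}) + r(t_5)].
Sum = 161.76.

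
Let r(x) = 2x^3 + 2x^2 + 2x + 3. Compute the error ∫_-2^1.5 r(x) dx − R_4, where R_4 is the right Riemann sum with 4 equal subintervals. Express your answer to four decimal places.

-11.7077

Exact integral: ∫_-2^1.5 r(x) dx ≈ 10.864583.
R_4 ≈ 22.572266.
Error ≈ 10.864583 − 22.572266 ≈ -11.7077.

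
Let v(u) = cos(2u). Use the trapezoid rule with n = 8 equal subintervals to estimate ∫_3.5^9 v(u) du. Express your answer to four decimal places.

Δu = (9 − 3.5)/8 = 0.6875.
v(3.5) ≈ 0.7539, v(4.1875) ≈ -0.4978, v(4.875) ≈ -0.9476, v(5.5625) ≈ 0.1291, v(6.25) ≈ 0.9978, v(6.9375) ≈ 0.2592, v(7.625) ≈ -0.8970, v(8.3125) ≈ -0.6082, v(9) ≈ 0.6603.
T_8 = (Δu/2)·[v(u_0) + 2v(u_1) + ... + 2v(u_{7}) + v(u_8)].
Sum ≈ -0.5894.

-0.5894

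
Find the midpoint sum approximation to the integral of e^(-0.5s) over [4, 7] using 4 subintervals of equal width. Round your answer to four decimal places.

Δs = (7 − 4)/4 = 0.75.
Midpoints: 4.375, 5.125, 5.875, 6.625.
f(4.375) ≈ 0.1122, f(5.125) ≈ 0.0771, f(5.875) ≈ 0.0530, f(6.625) ≈ 0.0364.
Sum = Δs · [f(4.375) + f(5.125) + f(5.875) + f(6.625)].
Sum ≈ 0.2090.

0.2090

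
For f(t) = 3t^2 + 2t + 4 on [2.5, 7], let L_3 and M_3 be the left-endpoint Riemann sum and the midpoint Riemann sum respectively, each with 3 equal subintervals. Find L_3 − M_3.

L_3 = 290.25.
M_3 = 385.59375.
L_3 − M_3 = -95.34375.

-95.34375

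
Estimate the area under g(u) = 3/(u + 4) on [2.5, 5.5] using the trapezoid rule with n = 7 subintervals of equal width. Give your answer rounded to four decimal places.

1.1390

Δu = (5.5 − 2.5)/7 = 3/7.
g(2.5) = 6/13, g(41/14) = 42/97, g(47/14) = 42/103, g(53/14) = 42/109, g(59/14) = 42/115, g(65/14) = 42/121, g(71/14) = 42/127, g(5.5) = 6/19.
T_7 = (Δu/2)·[g(u_0) + 2g(u_1) + ... + 2g(u_{6}) + g(u_7)].
Sum ≈ 1.1390.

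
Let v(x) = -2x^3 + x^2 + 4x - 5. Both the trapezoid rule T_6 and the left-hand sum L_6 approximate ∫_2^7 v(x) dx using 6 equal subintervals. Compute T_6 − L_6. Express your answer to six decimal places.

T_6 ≈ -1030.87962963.
L_6 ≈ -778.79629630.
T_6 − L_6 ≈ -252.083333.

-252.083333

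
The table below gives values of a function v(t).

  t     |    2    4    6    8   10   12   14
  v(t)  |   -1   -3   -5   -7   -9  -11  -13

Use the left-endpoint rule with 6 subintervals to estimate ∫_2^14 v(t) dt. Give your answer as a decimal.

Δt = 2.
Sum = 2·[(-1) + (-3) + (-5) + (-7) + (-9) + (-11)] = -72.

-72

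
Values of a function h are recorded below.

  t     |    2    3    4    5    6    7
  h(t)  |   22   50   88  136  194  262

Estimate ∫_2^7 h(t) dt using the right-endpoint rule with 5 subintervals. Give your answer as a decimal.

Δt = 1.
Sum = 1·[50 + 88 + 136 + 194 + 262] = 730.

730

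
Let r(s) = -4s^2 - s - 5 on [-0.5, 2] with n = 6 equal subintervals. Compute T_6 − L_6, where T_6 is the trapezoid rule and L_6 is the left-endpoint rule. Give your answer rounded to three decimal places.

T_6 ≈ -25.49769.
L_6 ≈ -21.85185.
T_6 − L_6 ≈ -3.646.

-3.646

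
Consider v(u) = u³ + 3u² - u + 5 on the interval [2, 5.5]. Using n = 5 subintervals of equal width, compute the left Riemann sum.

Δu = (5.5 − 2)/5 = 0.7.
Left endpoints: 2, 2.7, 3.4, 4.1, 4.8.
v(2) = 23, v(2.7) = 43.853, v(3.4) = 75.584, v(4.1) = 120.251, v(4.8) = 179.912.
Sum = Δu · [v(2) + v(2.7) + v(3.4) + v(4.1) + v(4.8)].
Sum = 309.82.

309.82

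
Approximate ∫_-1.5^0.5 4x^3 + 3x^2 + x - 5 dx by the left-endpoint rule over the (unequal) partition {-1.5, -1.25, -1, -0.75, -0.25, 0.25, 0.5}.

-13.96875

Subinterval widths: 0.25, 0.25, 0.25, 0.5, 0.5, 0.25.
Left endpoints: -1.5, -1.25, -1, -0.75, -0.25, 0.25.
f(-1.5) = -13.25, f(-1.25) = -9.375, f(-1) = -7, f(-0.75) = -5.75, f(-0.25) = -5.125, f(0.25) = -4.5.
Sum = Σ Δx_i · f(x_i).
Sum = -13.96875.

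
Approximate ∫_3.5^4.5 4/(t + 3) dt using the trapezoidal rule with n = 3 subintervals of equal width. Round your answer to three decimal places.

Δt = (4.5 − 3.5)/3 = 1/3.
f(3.5) = 8/13, f(23/6) = 24/41, f(25/6) = 24/43, f(4.5) = 8/15.
T_3 = (Δt/2)·[f(t_0) + 2f(t_1) + 2f(t_2) + f(t_3)].
Sum ≈ 0.573.

0.573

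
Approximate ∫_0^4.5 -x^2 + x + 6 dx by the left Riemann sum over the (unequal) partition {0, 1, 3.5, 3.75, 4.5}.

Subinterval widths: 1, 2.5, 0.25, 0.75.
Left endpoints: 0, 1, 3.5, 3.75.
f(0) = 6, f(1) = 6, f(3.5) = -2.75, f(3.75) = -4.3125.
Sum = Σ Δx_i · f(x_i).
Sum = 17.078125.

17.078125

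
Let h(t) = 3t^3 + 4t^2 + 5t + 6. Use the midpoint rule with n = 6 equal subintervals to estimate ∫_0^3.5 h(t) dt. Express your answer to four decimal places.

Δt = (3.5 − 0)/6 = 7/12.
Midpoints: 7/24, 0.875, 35/24, 49/24, 2.625, 77/24.
h(7/24) = 4031/512, h(0.875) = 7909/512, h(35/24) = 143323/4608, h(49/24) = 89723/1536, h(2.625) = 51687/512, h(77/24) = 747829/4608.
Sum = Δt · [h(7/24) + h(0.875) + h(35/24) + ...].
Sum ≈ 219.3784.

219.3784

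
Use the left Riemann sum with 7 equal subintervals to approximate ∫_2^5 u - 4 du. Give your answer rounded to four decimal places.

Δu = (5 − 2)/7 = 3/7.
Left endpoints: 2, 17/7, 20/7, 23/7, 26/7, 29/7, 32/7.
f(2) = -2, f(17/7) = -11/7, f(20/7) = -8/7, f(23/7) = -5/7, f(26/7) = -2/7, f(29/7) = 1/7, f(32/7) = 4/7.
Sum = Δu · [f(2) + f(17/7) + f(20/7) + ...].
Sum ≈ -2.1429.

-2.1429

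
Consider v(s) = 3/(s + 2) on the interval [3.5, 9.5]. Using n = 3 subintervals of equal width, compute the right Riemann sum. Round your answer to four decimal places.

1.9533

Δs = (9.5 − 3.5)/3 = 2.
Right endpoints: 5.5, 7.5, 9.5.
v(5.5) = 0.4, v(7.5) = 6/19, v(9.5) = 6/23.
Sum = Δs · [v(5.5) + v(7.5) + v(9.5)].
Sum ≈ 1.9533.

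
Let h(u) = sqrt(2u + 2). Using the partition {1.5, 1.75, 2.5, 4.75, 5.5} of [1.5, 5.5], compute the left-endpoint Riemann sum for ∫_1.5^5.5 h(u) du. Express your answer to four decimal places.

10.8142

Subinterval widths: 0.25, 0.75, 2.25, 0.75.
Left endpoints: 1.5, 1.75, 2.5, 4.75.
h(1.5) ≈ 2.2361, h(1.75) ≈ 2.3452, h(2.5) ≈ 2.6458, h(4.75) ≈ 3.3912.
Sum = Σ Δu_i · h(u_i).
Sum ≈ 10.8142.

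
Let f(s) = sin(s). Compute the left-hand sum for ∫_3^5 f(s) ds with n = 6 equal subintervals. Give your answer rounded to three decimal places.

Δs = (5 − 3)/6 = 1/3.
Left endpoints: 3, 10/3, 11/3, 4, 13/3, 14/3.
f(3) ≈ 0.141, f(10/3) ≈ -0.191, f(11/3) ≈ -0.501, f(4) ≈ -0.757, f(13/3) ≈ -0.929, f(14/3) ≈ -0.999.
Sum = Δs · [f(3) + f(10/3) + f(11/3) + ...].
Sum ≈ -1.078.

-1.078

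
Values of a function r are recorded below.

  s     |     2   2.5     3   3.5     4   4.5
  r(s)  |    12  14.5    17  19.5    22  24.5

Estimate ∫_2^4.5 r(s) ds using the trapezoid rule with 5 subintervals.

45.625

Δs = 0.5.
T_5 = (0.5/2)·[12 + 2·14.5 + 2·17 + 2·19.5 + 2·22 + 24.5] = 45.625.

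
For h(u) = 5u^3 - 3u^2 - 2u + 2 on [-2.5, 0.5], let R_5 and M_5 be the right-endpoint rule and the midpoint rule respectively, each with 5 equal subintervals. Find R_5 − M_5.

R_5 = -28.515.
M_5 = -50.88.
R_5 − M_5 = 22.365.

22.365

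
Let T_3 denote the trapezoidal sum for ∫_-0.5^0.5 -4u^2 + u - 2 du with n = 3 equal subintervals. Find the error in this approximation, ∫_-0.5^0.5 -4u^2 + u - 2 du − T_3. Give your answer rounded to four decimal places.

0.0741

Exact integral: ∫_-0.5^0.5 f(u) du ≈ -2.333333.
T_3 ≈ -2.407407.
Error ≈ -2.333333 − (-2.407407) ≈ 0.0741.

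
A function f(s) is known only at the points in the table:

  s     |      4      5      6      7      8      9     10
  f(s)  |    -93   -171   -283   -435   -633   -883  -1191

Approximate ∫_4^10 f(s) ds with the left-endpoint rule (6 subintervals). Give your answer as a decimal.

-2498

Δs = 1.
Sum = 1·[(-93) + (-171) + (-283) + (-435) + (-633) + (-883)] = -2498.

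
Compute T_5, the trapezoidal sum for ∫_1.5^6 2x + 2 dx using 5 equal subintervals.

Δx = (6 − 1.5)/5 = 0.9.
f(1.5) = 5, f(2.4) = 6.8, f(3.3) = 8.6, f(4.2) = 10.4, f(5.1) = 12.2, f(6) = 14.
T_5 = (Δx/2)·[f(x_0) + 2f(x_1) + ... + 2f(x_{4}) + f(x_5)].
Sum = 42.75.

42.75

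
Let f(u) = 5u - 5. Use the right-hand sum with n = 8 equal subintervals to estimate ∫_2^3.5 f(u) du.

Δu = (3.5 − 2)/8 = 0.1875.
Right endpoints: 2.1875, 2.375, 2.5625, 2.75, 2.9375, 3.125, 3.3125, 3.5.
f(2.1875) = 5.9375, f(2.375) = 6.875, f(2.5625) = 7.8125, f(2.75) = 8.75, f(2.9375) = 9.6875, f(3.125) = 10.625, f(3.3125) = 11.5625, f(3.5) = 12.5.
Sum = Δu · [f(2.1875) + f(2.375) + f(2.5625) + ...].
Sum = 13.828125.

13.828125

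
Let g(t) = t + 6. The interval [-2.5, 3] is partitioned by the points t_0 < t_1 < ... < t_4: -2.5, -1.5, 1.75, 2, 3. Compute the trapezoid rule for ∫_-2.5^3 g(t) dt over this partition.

34.375

Subinterval widths: 1, 3.25, 0.25, 1.
g(-2.5) = 3.5, g(-1.5) = 4.5, g(1.75) = 7.75, g(2) = 8, g(3) = 9.
On each subinterval the trapezoid contributes (Δt_i/2)·[g(t_{i-1}) + g(t_i)].
Sum = 34.375.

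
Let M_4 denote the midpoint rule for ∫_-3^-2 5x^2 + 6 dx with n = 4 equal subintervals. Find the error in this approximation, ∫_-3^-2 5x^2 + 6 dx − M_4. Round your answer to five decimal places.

0.02604

Exact integral: ∫_-3^-2 f(x) dx ≈ 37.6666667.
M_4 = 37.640625.
Error ≈ 37.6666667 − 37.640625 ≈ 0.02604.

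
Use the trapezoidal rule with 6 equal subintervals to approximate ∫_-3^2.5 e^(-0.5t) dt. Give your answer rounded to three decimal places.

8.537

Δt = (2.5 − (-3))/6 = 11/12.
f(-3) ≈ 4.482, f(-25/12) ≈ 2.834, f(-7/6) ≈ 1.792, f(-0.25) ≈ 1.133, f(2/3) ≈ 0.717, f(19/12) ≈ 0.453, f(2.5) ≈ 0.287.
T_6 = (Δt/2)·[f(t_0) + 2f(t_1) + ... + 2f(t_{5}) + f(t_6)].
Sum ≈ 8.537.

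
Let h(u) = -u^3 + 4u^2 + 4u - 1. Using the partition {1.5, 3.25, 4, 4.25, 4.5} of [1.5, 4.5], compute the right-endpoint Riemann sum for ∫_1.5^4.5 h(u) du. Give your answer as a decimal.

Subinterval widths: 1.75, 0.75, 0.25, 0.25.
Right endpoints: 3.25, 4, 4.25, 4.5.
h(3.25) = 19.921875, h(4) = 15, h(4.25) = 11.484375, h(4.5) = 6.875.
Sum = Σ Δu_i · h(u_i).
Sum = 50.703125.

50.703125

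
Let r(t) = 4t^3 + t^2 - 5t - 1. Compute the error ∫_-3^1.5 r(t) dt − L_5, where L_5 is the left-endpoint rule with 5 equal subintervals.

46.3725

Exact integral: ∫_-3^1.5 r(t) dt = -53.4375.
L_5 = -99.81.
Error = -53.4375 − (-99.81) = 46.3725.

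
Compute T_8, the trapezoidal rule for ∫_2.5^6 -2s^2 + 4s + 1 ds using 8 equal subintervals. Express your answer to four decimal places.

Δs = (6 − 2.5)/8 = 0.4375.
f(2.5) = -1.5, f(2.9375) = -4.5078125, f(3.375) = -8.28125, f(3.8125) = -12.8203125, f(4.25) = -18.125, f(4.6875) = -24.1953125, f(5.125) = -31.03125, f(5.5625) = -38.6328125, f(6) = -47.
T_8 = (Δs/2)·[f(s_0) + 2f(s_1) + ... + 2f(s_{7}) + f(s_8)].
Sum ≈ -70.8066.

-70.8066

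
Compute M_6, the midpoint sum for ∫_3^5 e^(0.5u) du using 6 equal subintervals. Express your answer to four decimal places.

Δu = (5 − 3)/6 = 1/3.
Midpoints: 19/6, 3.5, 23/6, 25/6, 4.5, 29/6.
f(19/6) ≈ 4.8712, f(3.5) ≈ 5.7546, f(23/6) ≈ 6.7983, f(25/6) ≈ 8.0312, f(4.5) ≈ 9.4877, f(29/6) ≈ 11.2084.
Sum = Δu · [f(19/6) + f(3.5) + f(23/6) + ...].
Sum ≈ 15.3838.

15.3838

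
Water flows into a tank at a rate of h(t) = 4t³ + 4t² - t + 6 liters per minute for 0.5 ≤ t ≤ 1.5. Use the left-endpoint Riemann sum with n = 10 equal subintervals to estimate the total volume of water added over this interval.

Δt = (1.5 − 0.5)/10 = 0.1.
Left endpoints: 0.5, 0.6, 0.7, 0.8, 0.9, 1, 1.1, 1.2, 1.3, 1.4.
h(0.5) = 7, h(0.6) = 7.704, h(0.7) = 8.632, h(0.8) = 9.808, h(0.9) = 11.256, h(1) = 13, h(1.1) = 15.064, h(1.2) = 17.472, h(1.3) = 20.248, h(1.4) = 23.416.
Sum = Δt · [h(0.5) + h(0.6) + h(0.7) + ...].
Sum = 13.36.

13.36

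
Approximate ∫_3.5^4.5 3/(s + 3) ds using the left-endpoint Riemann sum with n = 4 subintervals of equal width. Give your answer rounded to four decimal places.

Δs = (4.5 − 3.5)/4 = 0.25.
Left endpoints: 3.5, 3.75, 4, 4.25.
f(3.5) = 6/13, f(3.75) = 4/9, f(4) = 3/7, f(4.25) = 12/29.
Sum = Δs · [f(3.5) + f(3.75) + f(4) + f(4.25)].
Sum ≈ 0.4371.

0.4371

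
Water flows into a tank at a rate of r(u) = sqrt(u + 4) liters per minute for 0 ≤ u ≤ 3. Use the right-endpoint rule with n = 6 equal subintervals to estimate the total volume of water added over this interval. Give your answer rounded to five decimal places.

7.17367

Δu = (3 − 0)/6 = 0.5.
Right endpoints: 0.5, 1, 1.5, 2, 2.5, 3.
r(0.5) ≈ 2.12132, r(1) ≈ 2.23607, r(1.5) ≈ 2.34521, r(2) ≈ 2.44949, r(2.5) ≈ 2.54951, r(3) ≈ 2.64575.
Sum = Δu · [r(0.5) + r(1) + r(1.5) + ...].
Sum ≈ 7.17367.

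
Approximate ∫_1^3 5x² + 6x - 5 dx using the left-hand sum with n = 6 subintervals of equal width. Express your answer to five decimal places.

48.85185

Δx = (3 − 1)/6 = 1/3.
Left endpoints: 1, 4/3, 5/3, 2, 7/3, 8/3.
f(1) = 6, f(4/3) = 107/9, f(5/3) = 170/9, f(2) = 27, f(7/3) = 326/9, f(8/3) = 419/9.
Sum = Δx · [f(1) + f(4/3) + f(5/3) + ...].
Sum ≈ 48.85185.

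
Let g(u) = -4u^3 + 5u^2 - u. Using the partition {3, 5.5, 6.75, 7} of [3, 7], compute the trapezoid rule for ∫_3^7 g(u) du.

-1955.625

Subinterval widths: 2.5, 1.25, 0.25.
g(3) = -66, g(5.5) = -519.75, g(6.75) = -1009.125, g(7) = -1134.
On each subinterval the trapezoid contributes (Δu_i/2)·[g(u_{i-1}) + g(u_i)].
Sum = -1955.625.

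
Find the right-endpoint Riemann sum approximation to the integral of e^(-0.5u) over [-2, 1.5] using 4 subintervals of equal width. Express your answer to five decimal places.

Δu = (1.5 − (-2))/4 = 0.875.
Right endpoints: -1.125, -0.25, 0.625, 1.5.
f(-1.125) ≈ 1.75505, f(-0.25) ≈ 1.13315, f(0.625) ≈ 0.73162, f(1.5) ≈ 0.47237.
Sum = Δu · [f(-1.125) + f(-0.25) + f(0.625) + f(1.5)].
Sum ≈ 3.58066.

3.58066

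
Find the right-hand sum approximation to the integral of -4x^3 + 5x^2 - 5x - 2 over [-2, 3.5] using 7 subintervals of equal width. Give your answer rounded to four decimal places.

Δx = (3.5 − (-2))/7 = 11/14.
Right endpoints: -17/14, -3/7, 5/14, 8/7, 27/14, 19/7, 3.5.
f(-17/14) = 25527/1372, f(-3/7) = 472/343, f(5/14) = -4569/1372, f(8/7) = -2454/343, f(27/14) = -29825/1372, f(19/7) = -20142/343, f(3.5) = -129.75.
Sum = Δx · [f(-17/14) + f(-3/7) + f(5/14) + ...].
Sum ≈ -157.7041.

-157.7041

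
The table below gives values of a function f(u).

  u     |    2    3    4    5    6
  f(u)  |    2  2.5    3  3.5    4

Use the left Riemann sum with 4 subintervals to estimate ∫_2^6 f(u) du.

Δu = 1.
Sum = 1·[2 + 2.5 + 3 + 3.5] = 11.

11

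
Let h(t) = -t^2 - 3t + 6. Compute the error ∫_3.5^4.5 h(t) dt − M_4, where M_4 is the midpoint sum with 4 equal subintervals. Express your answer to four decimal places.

Exact integral: ∫_3.5^4.5 h(t) dt ≈ -22.083333.
M_4 = -22.078125.
Error ≈ -22.083333 − (-22.078125) ≈ -0.0052.

-0.0052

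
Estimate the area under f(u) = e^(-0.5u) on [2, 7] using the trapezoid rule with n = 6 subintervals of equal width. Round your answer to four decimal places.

0.6851

Δu = (7 − 2)/6 = 5/6.
f(2) ≈ 0.3679, f(17/6) ≈ 0.2425, f(11/3) ≈ 0.1599, f(4.5) ≈ 0.1054, f(16/3) ≈ 0.0695, f(37/6) ≈ 0.0458, f(7) ≈ 0.0302.
T_6 = (Δu/2)·[f(u_0) + 2f(u_1) + ... + 2f(u_{5}) + f(u_6)].
Sum ≈ 0.6851.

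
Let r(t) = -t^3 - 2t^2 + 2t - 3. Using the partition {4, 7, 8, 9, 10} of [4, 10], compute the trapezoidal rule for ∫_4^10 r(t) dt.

-3091

Subinterval widths: 3, 1, 1, 1.
r(4) = -91, r(7) = -430, r(8) = -627, r(9) = -876, r(10) = -1183.
On each subinterval the trapezoid contributes (Δt_i/2)·[r(t_{i-1}) + r(t_i)].
Sum = -3091.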